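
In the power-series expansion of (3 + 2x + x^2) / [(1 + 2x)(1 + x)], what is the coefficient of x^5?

The denominator gives the recurrence a_n = −3a_(n−1) − 2a_(n−2) for n ≥ 3; the numerator fixes a_0 = 3, a_1 = -7, a_2 = 16.
Iterating: 3, -7, 16, -34, 70, -142, so a_5 = -142.

-142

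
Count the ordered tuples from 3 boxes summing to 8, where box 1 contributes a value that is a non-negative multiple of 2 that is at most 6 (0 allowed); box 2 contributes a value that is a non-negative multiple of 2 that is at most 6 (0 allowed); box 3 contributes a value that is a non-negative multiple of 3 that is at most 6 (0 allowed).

The generating function for the choices is (1 + z² + z⁴ + z⁶)·(1 + z² + z⁴ + z⁶)·(1 + z³ + z⁶); the count is [z⁸].
(1 + z² + z⁴ + z⁶) has coefficients 1,0,1,0,1,0,1 for degrees 0…6.
(1 + z² + z⁴ + z⁶) has coefficients 1,0,1,0,1,0,1,0,0 for degrees 0…8.
Finally multiplying by (1 + z³ + z⁶), the product of all factors after the first has coefficients 1,0,1,1,1,1,2,1,1 for degrees 0…8.
[z⁸] = 1·1 + 1·2 + 1·1 + 1·1 = 5.

5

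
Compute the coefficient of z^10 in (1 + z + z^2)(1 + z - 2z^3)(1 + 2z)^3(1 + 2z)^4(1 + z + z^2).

(1 + z + z^2) has coefficients 1,1,1 for degrees 0…2.
(1 + z - 2z^3) has coefficients 1,1,0,-2,0,0,0,0,0,0,0 for degrees 0…10.
Multiplying by (1 + 2z)^3 gives running coefficients 1,7,18,18,-4,-24,-16,0,0,0,0 for degrees 0…10.
Multiplying by (1 + 2z)^4 gives running coefficients 1,15,98,362,812,1064,560,-544,-1216,-896,-256 for degrees 0…10.
Finally multiplying by (1 + z + z^2), the product of all factors after the first has coefficients 1,16,114,475,1272,2238,2436,1080,-1200,-2656,-2368 for degrees 0…10.
[z^10] = 1·(-2368) + 1·(-2656) + 1·(-1200) = -6224.

-6224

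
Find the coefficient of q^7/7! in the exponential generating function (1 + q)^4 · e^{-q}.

The EGF product rule gives c_7 = Σ_{k_1+k_2=7} C(7; k_1,k_2) · ∏ g_i(k_i), where (1+q)^4 gives the falling factorial (4)_k; e^{-q} gives (-1)^k.
g_1(k) for k = 0…7: 1, 4, 12, 24, 24, 0, 0, 0.
g_2(k) for k = 0…7: 1, -1, 1, -1, 1, -1, 1, -1.
c_7 = Σ_k C(7,k)·g_1(k)·g_2(7−k) = 1·1·(-1) + 7·4·1 + 21·12·(-1) + 35·24·1 + 35·24·(-1) = −1 + 28 − 252 + 840 − 840 = -225.

-225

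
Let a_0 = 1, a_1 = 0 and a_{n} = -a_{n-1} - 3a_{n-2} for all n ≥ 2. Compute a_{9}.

The ordinary generating function has denominator 1 + x + 3x^2.
Iterating the recurrence: a_0,…,a_{9} = 1, 0, -3, 3, 6, -15, -3, 48, -39, -105.

-105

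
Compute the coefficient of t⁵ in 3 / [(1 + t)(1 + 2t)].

-189

Partial fractions give a closed form: a_n = (-3)·(-1)^n + (6)·(-2)^n.
At n = 5: a_5 = -189.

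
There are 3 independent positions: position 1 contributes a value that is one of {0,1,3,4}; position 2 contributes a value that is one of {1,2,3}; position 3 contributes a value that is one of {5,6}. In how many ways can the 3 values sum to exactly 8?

4

The generating function for the choices is (1 + t + t^3 + t^4)·(t + t^2 + t^3)·(t^5 + t^6); the count is [t^8].
(1 + t + t^3 + t^4) has coefficients 1,1,0,1,1 for degrees 0…4.
(t + t^2 + t^3) has coefficients 0,1,1,1,0,0,0,0,0 for degrees 0…8.
Finally multiplying by (t^5 + t^6), the product of all factors after the first has coefficients 0,0,0,0,0,0,1,2,2 for degrees 0…8.
[t^8] = 1·2 + 1·2 + 1·0 + 1·0 = 4.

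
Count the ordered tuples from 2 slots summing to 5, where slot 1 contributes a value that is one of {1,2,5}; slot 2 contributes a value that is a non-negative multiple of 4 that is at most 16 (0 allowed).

2

The generating function for the choices is (t + t² + t⁵)·(1 + t⁴ + t⁸ + t¹² + t¹⁶); the count is [t⁵].
(t + t² + t⁵) has coefficients 0,1,1,0,0,1 for degrees 0…5.
(1 + t⁴ + t⁸ + t¹² + t¹⁶) has coefficients 1,0,0,0,1,0 for degrees 0…5.
[t⁵] = 1·1 + 1·0 + 1·1 = 2.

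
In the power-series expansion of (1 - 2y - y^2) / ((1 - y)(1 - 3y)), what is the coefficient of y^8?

2188

The denominator gives the recurrence a_n = 4a_(n−1) − 3a_(n−2) for n ≥ 3; the numerator fixes a_0 = 1, a_1 = 2, a_2 = 4.
Iterating: 1, 2, 4, 10, 28, 82, 244, 730, 2188, so a_8 = 2188.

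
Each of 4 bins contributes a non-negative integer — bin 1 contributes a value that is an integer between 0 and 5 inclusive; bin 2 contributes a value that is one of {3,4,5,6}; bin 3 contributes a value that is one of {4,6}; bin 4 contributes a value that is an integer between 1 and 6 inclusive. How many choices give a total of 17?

34

The generating function for the choices is (1 + x + x^2 + x^3 + x^4 + x^5)·(x^3 + x^4 + x^5 + x^6)·(x^4 + x^6)·(x + x^2 + x^3 + x^4 + x^5 + x^6); the count is [x^17].
(1 + x + x^2 + x^3 + x^4 + x^5) has coefficients 1,1,1,1,1,1 for degrees 0…5.
(x^3 + x^4 + x^5 + x^6) has coefficients 0,0,0,1,1,1,1,0,0,0,0,0,0,0,0,0,0,0 for degrees 0…17.
Multiplying by (x^4 + x^6) gives running coefficients 0,0,0,0,0,0,0,1,1,2,2,1,1,0,0,0,0,0 for degrees 0…17.
Finally multiplying by (x + x^2 + x^3 + x^4 + x^5 + x^6), the product of all factors after the first has coefficients 0,0,0,0,0,0,0,0,1,2,4,6,7,8,7,6,4,2 for degrees 0…17.
[x^17] = 1·2 + 1·4 + 1·6 + 1·7 + 1·8 + 1·7 = 34.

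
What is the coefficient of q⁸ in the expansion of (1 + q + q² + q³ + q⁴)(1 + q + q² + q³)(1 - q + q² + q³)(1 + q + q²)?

17

(1 + q + q² + q³ + q⁴) has coefficients 1,1,1,1,1 for degrees 0…4.
(1 + q + q² + q³) has coefficients 1,1,1,1,0,0,0,0,0 for degrees 0…8.
Multiplying by (1 - q + q² + q³) gives running coefficients 1,0,1,2,1,2,1,0,0 for degrees 0…8.
Finally multiplying by (1 + q + q²), the product of all factors after the first has coefficients 1,1,2,3,4,5,4,3,1 for degrees 0…8.
[q⁸] = 1·1 + 1·3 + 1·4 + 1·5 + 1·4 = 17.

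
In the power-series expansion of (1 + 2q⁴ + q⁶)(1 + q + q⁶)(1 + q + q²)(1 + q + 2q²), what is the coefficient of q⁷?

19

(1 + 2q⁴ + q⁶) has coefficients 1,0,0,0,2,0,1 for degrees 0…6.
(1 + q + q⁶) has coefficients 1,1,0,0,0,0,1,0 for degrees 0…7.
Multiplying by (1 + q + q²) gives running coefficients 1,2,2,1,0,0,1,1 for degrees 0…7.
Finally multiplying by (1 + q + 2q²), the product of all factors after the first has coefficients 1,3,6,7,5,2,1,2 for degrees 0…7.
[q⁷] = 1·2 + 2·7 + 1·3 = 19.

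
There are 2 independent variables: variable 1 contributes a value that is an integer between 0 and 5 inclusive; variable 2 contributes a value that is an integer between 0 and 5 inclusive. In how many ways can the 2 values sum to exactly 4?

The generating function for the choices is (1 + x + x² + x³ + x⁴ + x⁵)·(1 + x + x² + x³ + x⁴ + x⁵); the count is [x⁴].
(1 + x + x² + x³ + x⁴ + x⁵) has coefficients 1,1,1,1,1 for degrees 0…4.
(1 + x + x² + x³ + x⁴ + x⁵) has coefficients 1,1,1,1,1 for degrees 0…4.
[x⁴] = 1·1 + 1·1 + 1·1 + 1·1 + 1·1 = 5.

5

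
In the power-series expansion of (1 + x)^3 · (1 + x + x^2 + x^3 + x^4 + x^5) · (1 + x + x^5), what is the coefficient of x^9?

9

(1 + x)^3 has coefficients 1,3,3,1 for degrees 0…3.
(1 + x + x^2 + x^3 + x^4 + x^5) has coefficients 1,1,1,1,1,1,0,0,0,0 for degrees 0…9.
Finally multiplying by (1 + x + x^5), the product of all factors after the first has coefficients 1,2,2,2,2,3,2,1,1,1 for degrees 0…9.
[x^9] = 1·1 + 3·1 + 3·1 + 1·2 = 9.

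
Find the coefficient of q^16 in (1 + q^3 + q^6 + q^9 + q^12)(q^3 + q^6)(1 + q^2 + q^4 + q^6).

2

(1 + q^3 + q^6 + q^9 + q^12) has coefficients 1,0,0,1,0,0,1,0,0,1,0,0,1 for degrees 0…12.
(q^3 + q^6) has coefficients 0,0,0,1,0,0,1,0,0,0,0,0,0,0,0,0,0 for degrees 0…16.
Finally multiplying by (1 + q^2 + q^4 + q^6), the product of all factors after the first has coefficients 0,0,0,1,0,1,1,1,1,1,1,0,1,0,0,0,0 for degrees 0…16.
[q^16] = 1·0 + 1·0 + 1·1 + 1·1 + 1·0 = 2.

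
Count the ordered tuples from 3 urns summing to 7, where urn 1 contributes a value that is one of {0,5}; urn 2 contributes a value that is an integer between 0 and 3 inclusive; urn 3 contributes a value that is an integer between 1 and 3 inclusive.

The generating function for the choices is (1 + z^5)·(1 + z + z^2 + z^3)·(z + z^2 + z^3); the count is [z^7].
(1 + z^5) has coefficients 1,0,0,0,0,1 for degrees 0…5.
(1 + z + z^2 + z^3) has coefficients 1,1,1,1,0,0,0,0 for degrees 0…7.
Finally multiplying by (z + z^2 + z^3), the product of all factors after the first has coefficients 0,1,2,3,3,2,1,0 for degrees 0…7.
[z^7] = 1·0 + 1·2 = 2.

2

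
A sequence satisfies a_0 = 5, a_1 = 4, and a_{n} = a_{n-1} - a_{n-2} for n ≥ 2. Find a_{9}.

-5

The ordinary generating function has denominator 1 - q + q^2.
Iterating the recurrence: a_0,…,a_{9} = 5, 4, -1, -5, -4, 1, 5, 4, -1, -5.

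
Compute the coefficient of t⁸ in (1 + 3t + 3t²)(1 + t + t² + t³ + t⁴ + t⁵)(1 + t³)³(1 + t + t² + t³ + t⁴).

(1 + 3t + 3t²) has coefficients 1,3,3 for degrees 0…2.
(1 + t + t² + t³ + t⁴ + t⁵) has coefficients 1,1,1,1,1,1,0,0,0 for degrees 0…8.
Multiplying by (1 + t³)³ gives running coefficients 1,1,1,4,4,4,6,6,6 for degrees 0…8.
Finally multiplying by (1 + t + t² + t³ + t⁴), the product of all factors after the first has coefficients 1,2,3,7,11,14,19,24,26 for degrees 0…8.
[t⁸] = 1·26 + 3·24 + 3·19 = 155.

155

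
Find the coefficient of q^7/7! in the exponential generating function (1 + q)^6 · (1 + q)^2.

40320

The EGF product rule gives c_7 = Σ_{k_1+k_2=7} C(7; k_1,k_2) · ∏ g_i(k_i), where (1+q)^6 gives the falling factorial (6)_k; (1+q)^2 gives the falling factorial (2)_k.
g_1(k) for k = 0…7: 1, 6, 30, 120, 360, 720, 720, 0.
g_2(k) for k = 0…7: 1, 2, 2, 0, 0, 0, 0, 0.
c_7 = Σ_k C(7,k)·g_1(k)·g_2(7−k) = 21·720·2 + 7·720·2 = 30240 + 10080 = 40320.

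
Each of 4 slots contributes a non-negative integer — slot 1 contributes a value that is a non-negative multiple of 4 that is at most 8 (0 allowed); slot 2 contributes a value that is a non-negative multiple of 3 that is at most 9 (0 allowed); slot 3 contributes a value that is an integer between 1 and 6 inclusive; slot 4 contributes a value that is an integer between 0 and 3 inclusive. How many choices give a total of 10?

The generating function for the choices is (1 + t^4 + t^8)·(1 + t^3 + t^6 + t^9)·(t + t^2 + t^3 + t^4 + t^5 + t^6)·(1 + t + t^2 + t^3); the count is [t^10].
(1 + t^4 + t^8) has coefficients 1,0,0,0,1,0,0,0,1 for degrees 0…8.
(1 + t^3 + t^6 + t^9) has coefficients 1,0,0,1,0,0,1,0,0,1,0 for degrees 0…10.
Multiplying by (t + t^2 + t^3 + t^4 + t^5 + t^6) gives running coefficients 0,1,1,1,2,2,2,2,2,2,2 for degrees 0…10.
Finally multiplying by (1 + t + t^2 + t^3), the product of all factors after the first has coefficients 0,1,2,3,5,6,7,8,8,8,8 for degrees 0…10.
[t^10] = 1·8 + 1·7 + 1·2 = 17.

17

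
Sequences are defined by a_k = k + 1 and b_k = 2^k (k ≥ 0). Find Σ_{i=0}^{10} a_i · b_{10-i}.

4083

Write out a_i and b_{10-i} for i = 0,…,10 and sum the products.
Σ = 1·1024 + 2·512 + 3·256 + 4·128 + 5·64 + 6·32 + 7·16 + 8·8 + 9·4 + 10·2 + 11·1 = 4083.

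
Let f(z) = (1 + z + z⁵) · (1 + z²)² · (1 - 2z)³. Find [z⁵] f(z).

4

(1 + z + z⁵) has coefficients 1,1,0,0,0,1 for degrees 0…5.
(1 + z²)² has coefficients 1,0,2,0,1,0 for degrees 0…5.
Finally multiplying by (1 - 2z)³, the product of all factors after the first has coefficients 1,-6,14,-20,25,-22 for degrees 0…5.
[z⁵] = 1·(-22) + 1·25 + 1·1 = 4.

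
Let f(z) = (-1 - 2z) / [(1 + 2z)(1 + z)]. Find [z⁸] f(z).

-1

The denominator gives the recurrence a_n = −3a_(n−1) − 2a_(n−2) for n ≥ 3; the numerator fixes a_0 = -1, a_1 = 1, a_2 = -1.
Iterating: -1, 1, -1, 1, -1, 1, -1, 1, -1, so a_8 = -1.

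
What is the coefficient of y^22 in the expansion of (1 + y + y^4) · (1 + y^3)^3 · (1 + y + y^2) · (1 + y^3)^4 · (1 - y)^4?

(1 + y + y^4) has coefficients 1,1,0,0,1 for degrees 0…4.
(1 + y^3)^3 has coefficients 1,0,0,3,0,0,3,0,0,1,0,0,0,0,0,0,0,0,0,0,0,0,0 for degrees 0…22.
Multiplying by (1 + y + y^2) gives running coefficients 1,1,1,3,3,3,3,3,3,1,1,1,0,0,0,0,0,0,0,0,0,0,0 for degrees 0…22.
Multiplying by (1 + y^3)^4 gives running coefficients 1,1,1,7,7,7,21,21,21,35,35,35,35,35,35,21,21,21,7,7,7,1,1 for degrees 0…22.
Finally multiplying by (1 - y)^4, the product of all factors after the first has coefficients 1,-3,3,5,-18,18,8,-42,42,0,-42,42,-14,0,0,-14,42,-42,0,42,-42,8,18 for degrees 0…22.
[y^22] = 1·18 + 1·8 + 1·0 = 26.

26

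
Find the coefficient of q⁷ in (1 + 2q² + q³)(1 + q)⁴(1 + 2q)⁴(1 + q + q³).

2664

(1 + 2q² + q³) has coefficients 1,0,2,1 for degrees 0…3.
(1 + q)⁴ has coefficients 1,4,6,4,1,0,0,0 for degrees 0…7.
Multiplying by (1 + 2q)⁴ gives running coefficients 1,12,62,180,321,360,248,96 for degrees 0…7.
Finally multiplying by (1 + q + q³), the product of all factors after the first has coefficients 1,13,74,243,513,743,788,665 for degrees 0…7.
[q⁷] = 1·665 + 2·743 + 1·513 = 2664.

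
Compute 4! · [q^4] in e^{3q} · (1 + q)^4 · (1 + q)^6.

The EGF product rule gives c_4 = Σ_{k_1+k_2+k_3=4} C(4; k_1,k_2,k_3) · ∏ g_i(k_i), where e^{3q} gives (3)^k; (1+q)^4 gives the falling factorial (4)_k; (1+q)^6 gives the falling factorial (6)_k.
g_1(k) for k = 0…4: 1, 3, 9, 27, 81.
g_2(k) for k = 0…4: 1, 4, 12, 24, 24.
g_3(k) for k = 0…4: 1, 6, 30, 120, 360.
First combine the last two factors: h(k) = Σ_j C(k,j)·g_2(j)·g_3(k−j) for k = 0…4: 1, 10, 90, 720, 5040.
c_4 = Σ_k C(4,k)·g_1(k)·h(4−k) = 1·1·5040 + 4·3·720 + 6·9·90 + 4·27·10 + 1·81·1 = 5040 + 8640 + 4860 + 1080 + 81 = 19701.

19701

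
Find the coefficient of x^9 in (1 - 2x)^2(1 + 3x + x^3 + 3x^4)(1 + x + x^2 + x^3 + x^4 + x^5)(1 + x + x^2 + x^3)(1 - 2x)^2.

(1 - 2x)^2 has coefficients 1,-4,4 for degrees 0…2.
(1 + 3x + x^3 + 3x^4) has coefficients 1,3,0,1,3,0,0,0,0,0 for degrees 0…9.
Multiplying by (1 + x + x^2 + x^3 + x^4 + x^5) gives running coefficients 1,4,4,5,8,8,7,4,4,3 for degrees 0…9.
Multiplying by (1 + x + x^2 + x^3) gives running coefficients 1,5,9,14,21,25,28,27,23,18 for degrees 0…9.
Finally multiplying by (1 - 2x)^2, the product of all factors after the first has coefficients 1,1,-7,-2,1,-3,12,15,27,34 for degrees 0…9.
[x^9] = 1·34 − 4·27 + 4·15 = -14.

-14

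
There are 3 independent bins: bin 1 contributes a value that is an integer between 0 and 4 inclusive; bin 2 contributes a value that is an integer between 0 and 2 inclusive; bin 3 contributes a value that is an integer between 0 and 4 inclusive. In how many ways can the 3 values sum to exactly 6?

12

The generating function for the choices is (1 + t + t^2 + t^3 + t^4)·(1 + t + t^2)·(1 + t + t^2 + t^3 + t^4); the count is [t^6].
(1 + t + t^2 + t^3 + t^4) has coefficients 1,1,1,1,1 for degrees 0…4.
(1 + t + t^2) has coefficients 1,1,1,0,0,0,0 for degrees 0…6.
Finally multiplying by (1 + t + t^2 + t^3 + t^4), the product of all factors after the first has coefficients 1,2,3,3,3,2,1 for degrees 0…6.
[t^6] = 1·1 + 1·2 + 1·3 + 1·3 + 1·3 = 12.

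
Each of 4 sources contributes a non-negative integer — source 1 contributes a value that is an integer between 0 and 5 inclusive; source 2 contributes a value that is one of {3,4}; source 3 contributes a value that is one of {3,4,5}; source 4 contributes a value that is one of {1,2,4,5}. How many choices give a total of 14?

20

The generating function for the choices is (1 + x + x^2 + x^3 + x^4 + x^5)·(x^3 + x^4)·(x^3 + x^4 + x^5)·(x + x^2 + x^4 + x^5); the count is [x^14].
(1 + x + x^2 + x^3 + x^4 + x^5) has coefficients 1,1,1,1,1,1 for degrees 0…5.
(x^3 + x^4) has coefficients 0,0,0,1,1,0,0,0,0,0,0,0,0,0,0 for degrees 0…14.
Multiplying by (x^3 + x^4 + x^5) gives running coefficients 0,0,0,0,0,0,1,2,2,1,0,0,0,0,0 for degrees 0…14.
Finally multiplying by (x + x^2 + x^4 + x^5), the product of all factors after the first has coefficients 0,0,0,0,0,0,0,1,3,4,4,4,4,3,1 for degrees 0…14.
[x^14] = 1·1 + 1·3 + 1·4 + 1·4 + 1·4 + 1·4 = 20.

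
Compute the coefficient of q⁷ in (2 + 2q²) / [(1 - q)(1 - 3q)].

The denominator gives the recurrence a_n = 4a_(n−1) − 3a_(n−2) for n ≥ 3; the numerator fixes a_0 = 2, a_1 = 8, a_2 = 28.
Iterating: 2, 8, 28, 88, 268, 808, 2428, 7288, so a_7 = 7288.

7288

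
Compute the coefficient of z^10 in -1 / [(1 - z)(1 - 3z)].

Partial fractions give a closed form: a_n = (1/2)·1^n + (-3/2)·3^n.
At n = 10: a_10 = -88573.

-88573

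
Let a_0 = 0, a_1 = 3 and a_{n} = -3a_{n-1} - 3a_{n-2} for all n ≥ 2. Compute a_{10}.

The ordinary generating function has denominator 1 + 3z + 3z^2.
Iterating the recurrence: a_0,…,a_{10} = 0, 3, -9, 18, -27, 27, 0, -81, 243, -486, 729.

729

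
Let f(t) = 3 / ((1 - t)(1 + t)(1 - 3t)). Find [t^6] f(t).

2460

Partial fractions give a closed form: a_n = (-3/4)·1^n + (3/8)·(-1)^n + (27/8)·3^n.
At n = 6: a_6 = 2460.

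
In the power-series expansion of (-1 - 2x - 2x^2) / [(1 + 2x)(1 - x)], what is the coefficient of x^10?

The denominator gives the recurrence a_n = −a_(n−1) + 2a_(n−2) for n ≥ 3; the numerator fixes a_0 = -1, a_1 = -1, a_2 = -3.
Iterating: -1, -1, -3, 1, -7, 9, -23, 41, -87, 169, -343, so a_10 = -343.

-343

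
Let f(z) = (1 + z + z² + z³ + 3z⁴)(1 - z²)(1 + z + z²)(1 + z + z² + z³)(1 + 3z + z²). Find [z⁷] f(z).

(1 + z + z² + z³ + 3z⁴) has coefficients 1,1,1,1,3 for degrees 0…4.
(1 - z²) has coefficients 1,0,-1,0,0,0,0,0 for degrees 0…7.
Multiplying by (1 + z + z²) gives running coefficients 1,1,0,-1,-1,0,0,0 for degrees 0…7.
Multiplying by (1 + z + z² + z³) gives running coefficients 1,2,2,1,-1,-2,-2,-1 for degrees 0…7.
Finally multiplying by (1 + 3z + z²), the product of all factors after the first has coefficients 1,5,9,9,4,-4,-9,-9 for degrees 0…7.
[z⁷] = 1·(-9) + 1·(-9) + 1·(-4) + 1·4 + 3·9 = 9.

9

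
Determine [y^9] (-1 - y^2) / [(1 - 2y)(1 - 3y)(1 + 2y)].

The denominator gives the recurrence a_n = 3a_(n−1) + 4a_(n−2) − 12a_(n−3) for n ≥ 3; the numerator fixes a_0 = -1, a_1 = -3, a_2 = -14.
Iterating: -1, -3, -14, -42, -146, -438, -1394, -4182, -12866, -38598, so a_9 = -38598.

-38598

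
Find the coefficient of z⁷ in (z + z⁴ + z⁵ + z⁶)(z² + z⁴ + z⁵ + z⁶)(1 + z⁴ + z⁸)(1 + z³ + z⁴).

4

(z + z⁴ + z⁵ + z⁶) has coefficients 0,1,0,0,1,1,1 for degrees 0…6.
(z² + z⁴ + z⁵ + z⁶) has coefficients 0,0,1,0,1,1,1,0 for degrees 0…7.
Multiplying by (1 + z⁴ + z⁸) gives running coefficients 0,0,1,0,1,1,2,0 for degrees 0…7.
Finally multiplying by (1 + z³ + z⁴), the product of all factors after the first has coefficients 0,0,1,0,1,2,3,1 for degrees 0…7.
[z⁷] = 1·3 + 1·0 + 1·1 + 1·0 = 4.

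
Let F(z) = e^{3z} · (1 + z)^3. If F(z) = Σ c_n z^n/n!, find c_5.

The EGF product rule gives c_5 = Σ_{k_1+k_2=5} C(5; k_1,k_2) · ∏ g_i(k_i), where e^{3z} gives (3)^k; (1+z)^3 gives the falling factorial (3)_k.
g_1(k) for k = 0…5: 1, 3, 9, 27, 81, 243.
g_2(k) for k = 0…5: 1, 3, 6, 6, 0, 0.
c_5 = Σ_k C(5,k)·g_1(k)·g_2(5−k) = 10·9·6 + 10·27·6 + 5·81·3 + 1·243·1 = 540 + 1620 + 1215 + 243 = 3618.

3618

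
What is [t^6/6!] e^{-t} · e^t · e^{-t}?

The EGF product rule gives c_6 = Σ_{k_1+k_2+k_3=6} C(6; k_1,k_2,k_3) · ∏ g_i(k_i), where e^{-t} gives (-1)^k; e^t gives (1)^k; e^{-t} gives (-1)^k.
g_1(k) for k = 0…6: 1, -1, 1, -1, 1, -1, 1.
g_2(k) for k = 0…6: 1, 1, 1, 1, 1, 1, 1.
g_3(k) for k = 0…6: 1, -1, 1, -1, 1, -1, 1.
First combine the last two factors: h(k) = Σ_j C(k,j)·g_2(j)·g_3(k−j) for k = 0…6: 1, 0, 0, 0, 0, 0, 0.
c_6 = Σ_k C(6,k)·g_1(k)·h(6−k) = 1·1·1 = 1.

1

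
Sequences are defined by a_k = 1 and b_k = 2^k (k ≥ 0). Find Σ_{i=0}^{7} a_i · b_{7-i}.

The convolution is the t^7 coefficient of A(t)B(t).
Σ = 1·128 + 1·64 + 1·32 + 1·16 + 1·8 + 1·4 + 1·2 + 1·1 = 255.

255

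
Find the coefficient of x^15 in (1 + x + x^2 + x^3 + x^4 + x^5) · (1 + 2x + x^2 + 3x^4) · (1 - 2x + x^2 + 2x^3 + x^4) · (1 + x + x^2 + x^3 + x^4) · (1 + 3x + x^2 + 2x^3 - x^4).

(1 + x + x^2 + x^3 + x^4 + x^5) has coefficients 1,1,1,1,1,1 for degrees 0…5.
(1 + 2x + x^2 + 3x^4) has coefficients 1,2,1,0,3,0,0,0,0,0,0,0,0,0,0,0 for degrees 0…15.
Multiplying by (1 - 2x + x^2 + 2x^3 + x^4) gives running coefficients 1,0,-2,2,9,-2,4,6,3,0,0,0,0,0,0,0 for degrees 0…15.
Multiplying by (1 + x + x^2 + x^3 + x^4) gives running coefficients 1,1,-1,1,10,7,11,19,20,11,13,9,3,0,0,0 for degrees 0…15.
Finally multiplying by (1 + 3x + x^2 + 2x^3 - x^4), the product of all factors after the first has coefficients 1,4,3,1,13,35,45,78,92,105,93,80,45,33,8,-3 for degrees 0…15.
[x^15] = 1·(-3) + 1·8 + 1·33 + 1·45 + 1·80 + 1·93 = 256.

256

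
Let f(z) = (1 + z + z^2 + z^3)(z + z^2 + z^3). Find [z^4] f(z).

(1 + z + z^2 + z^3) has coefficients 1,1,1,1 for degrees 0…3.
(z + z^2 + z^3) has coefficients 0,1,1,1,0 for degrees 0…4.
[z^4] = 1·0 + 1·1 + 1·1 + 1·1 = 3.

3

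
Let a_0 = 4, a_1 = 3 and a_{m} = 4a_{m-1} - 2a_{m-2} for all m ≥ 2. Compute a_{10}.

The ordinary generating function has denominator 1 - 4x + 2x^2.
Iterating the recurrence: a_0,…,a_{10} = 4, 3, 4, 10, 32, 108, 368, 1256, 4288, 14640, 49984.

49984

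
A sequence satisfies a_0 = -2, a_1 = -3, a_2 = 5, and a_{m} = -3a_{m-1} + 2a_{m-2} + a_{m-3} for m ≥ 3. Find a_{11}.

The ordinary generating function has denominator 1 + 3q - 2q^2 - q^3.
Iterating the recurrence: a_0,…,a_{11} = -2, -3, 5, -23, 76, -269, 936, -3270, 11413, -39843, 139085, -485528.

-485528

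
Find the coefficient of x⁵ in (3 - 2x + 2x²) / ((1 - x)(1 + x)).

-2

The denominator gives the recurrence a_n = a_(n−2) for n ≥ 3; the numerator fixes a_0 = 3, a_1 = -2, a_2 = 5.
Iterating: 3, -2, 5, -2, 5, -2, so a_5 = -2.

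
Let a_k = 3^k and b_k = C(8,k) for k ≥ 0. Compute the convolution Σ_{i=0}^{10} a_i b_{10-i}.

The convolution is the x^10 coefficient of A(x)B(x).
Σ = 1·0 + 3·0 + 9·1 + 27·8 + 81·28 + 243·56 + 729·70 + 2187·56 + 6561·28 + 19683·8 + 59049·1 = 589824.

589824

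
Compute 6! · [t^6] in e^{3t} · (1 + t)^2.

The EGF product rule gives c_6 = Σ_{k_1+k_2=6} C(6; k_1,k_2) · ∏ g_i(k_i), where e^{3t} gives (3)^k; (1+t)^2 gives the falling factorial (2)_k.
g_1(k) for k = 0…6: 1, 3, 9, 27, 81, 243, 729.
g_2(k) for k = 0…6: 1, 2, 2, 0, 0, 0, 0.
c_6 = Σ_k C(6,k)·g_1(k)·g_2(6−k) = 15·81·2 + 6·243·2 + 1·729·1 = 2430 + 2916 + 729 = 6075.

6075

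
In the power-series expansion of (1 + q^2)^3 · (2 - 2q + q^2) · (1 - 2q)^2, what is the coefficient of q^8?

29

(1 + q^2)^3 has coefficients 1,0,3,0,3,0,1 for degrees 0…6.
(2 - 2q + q^2) has coefficients 2,-2,1,0,0,0,0,0,0 for degrees 0…8.
Finally multiplying by (1 - 2q)^2, the product of all factors after the first has coefficients 2,-10,17,-12,4,0,0,0,0 for degrees 0…8.
[q^8] = 1·0 + 3·0 + 3·4 + 1·17 = 29.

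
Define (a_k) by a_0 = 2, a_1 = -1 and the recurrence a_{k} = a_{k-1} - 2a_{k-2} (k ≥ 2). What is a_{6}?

The ordinary generating function has denominator 1 - y + 2y^2.
Iterating the recurrence: a_0,…,a_{6} = 2, -1, -5, -3, 7, 13, -1.

-1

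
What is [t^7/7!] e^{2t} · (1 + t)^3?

The EGF product rule gives c_7 = Σ_{k_1+k_2=7} C(7; k_1,k_2) · ∏ g_i(k_i), where e^{2t} gives (2)^k; (1+t)^3 gives the falling factorial (3)_k.
g_1(k) for k = 0…7: 1, 2, 4, 8, 16, 32, 64, 128.
g_2(k) for k = 0…7: 1, 3, 6, 6, 0, 0, 0, 0.
c_7 = Σ_k C(7,k)·g_1(k)·g_2(7−k) = 35·16·6 + 21·32·6 + 7·64·3 + 1·128·1 = 3360 + 4032 + 1344 + 128 = 8864.

8864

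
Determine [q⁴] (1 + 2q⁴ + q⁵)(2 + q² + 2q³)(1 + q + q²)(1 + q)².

16

(1 + 2q⁴ + q⁵) has coefficients 1,0,0,0,2 for degrees 0…4.
(2 + q² + 2q³) has coefficients 2,0,1,2,0 for degrees 0…4.
Multiplying by (1 + q + q²) gives running coefficients 2,2,3,3,3 for degrees 0…4.
Finally multiplying by (1 + q)², the product of all factors after the first has coefficients 2,6,9,11,12 for degrees 0…4.
[q⁴] = 1·12 + 2·2 = 16.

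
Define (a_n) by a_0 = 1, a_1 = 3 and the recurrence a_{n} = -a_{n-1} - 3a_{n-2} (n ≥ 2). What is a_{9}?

-327

The ordinary generating function has denominator 1 + q + 3q^2.
Iterating the recurrence: a_0,…,a_{9} = 1, 3, -6, -3, 21, -12, -51, 87, 66, -327.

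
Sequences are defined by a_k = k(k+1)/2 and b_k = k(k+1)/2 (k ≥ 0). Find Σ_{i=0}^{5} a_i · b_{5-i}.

56

This is [x^5] in the product of the two ordinary generating functions.
Σ = 0·15 + 1·10 + 3·6 + 6·3 + 10·1 + 15·0 = 56.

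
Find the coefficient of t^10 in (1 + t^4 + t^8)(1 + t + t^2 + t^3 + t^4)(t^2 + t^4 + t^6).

(1 + t^4 + t^8) has coefficients 1,0,0,0,1,0,0,0,1 for degrees 0…8.
(1 + t + t^2 + t^3 + t^4) has coefficients 1,1,1,1,1,0,0,0,0,0,0 for degrees 0…10.
Finally multiplying by (t^2 + t^4 + t^6), the product of all factors after the first has coefficients 0,0,1,1,2,2,3,2,2,1,1 for degrees 0…10.
[t^10] = 1·1 + 1·3 + 1·1 = 5.

5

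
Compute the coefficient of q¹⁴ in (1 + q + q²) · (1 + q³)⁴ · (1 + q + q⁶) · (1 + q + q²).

27

(1 + q + q²) has coefficients 1,1,1 for degrees 0…2.
(1 + q³)⁴ has coefficients 1,0,0,4,0,0,6,0,0,4,0,0,1,0,0 for degrees 0…14.
Multiplying by (1 + q + q⁶) gives running coefficients 1,1,0,4,4,0,7,6,0,8,4,0,7,1,0 for degrees 0…14.
Finally multiplying by (1 + q + q²), the product of all factors after the first has coefficients 1,2,2,5,8,8,11,13,13,14,12,12,11,8,8 for degrees 0…14.
[q¹⁴] = 1·8 + 1·8 + 1·11 = 27.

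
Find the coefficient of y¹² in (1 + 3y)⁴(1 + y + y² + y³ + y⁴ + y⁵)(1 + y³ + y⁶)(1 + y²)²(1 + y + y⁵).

(1 + 3y)⁴ has coefficients 1,12,54,108,81 for degrees 0…4.
(1 + y + y² + y³ + y⁴ + y⁵) has coefficients 1,1,1,1,1,1,0,0,0,0,0,0,0 for degrees 0…12.
Multiplying by (1 + y³ + y⁶) gives running coefficients 1,1,1,2,2,2,2,2,2,1,1,1,0 for degrees 0…12.
Multiplying by (1 + y²)² gives running coefficients 1,1,3,4,5,7,7,8,8,7,7,5,4 for degrees 0…12.
Finally multiplying by (1 + y + y⁵), the product of all factors after the first has coefficients 1,2,4,7,9,13,15,18,20,20,21,19,17 for degrees 0…12.
[y¹²] = 1·17 + 12·19 + 54·21 + 108·20 + 81·20 = 5159.

5159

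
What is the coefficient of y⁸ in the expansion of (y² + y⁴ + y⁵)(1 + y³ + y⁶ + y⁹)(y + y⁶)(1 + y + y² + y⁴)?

4

(y² + y⁴ + y⁵) has coefficients 0,0,1,0,1,1 for degrees 0…5.
(1 + y³ + y⁶ + y⁹) has coefficients 1,0,0,1,0,0,1,0,0 for degrees 0…8.
Multiplying by (y + y⁶) gives running coefficients 0,1,0,0,1,0,1,1,0 for degrees 0…8.
Finally multiplying by (1 + y + y² + y⁴), the product of all factors after the first has coefficients 0,1,1,1,1,2,2,2,3 for degrees 0…8.
[y⁸] = 1·2 + 1·1 + 1·1 = 4.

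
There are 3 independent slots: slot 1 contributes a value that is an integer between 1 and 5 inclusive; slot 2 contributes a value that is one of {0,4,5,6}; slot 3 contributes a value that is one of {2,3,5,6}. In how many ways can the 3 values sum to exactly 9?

7

The generating function for the choices is (y + y² + y³ + y⁴ + y⁵)·(1 + y⁴ + y⁵ + y⁶)·(y² + y³ + y⁵ + y⁶); the count is [y⁹].
(y + y² + y³ + y⁴ + y⁵) has coefficients 0,1,1,1,1,1 for degrees 0…5.
(1 + y⁴ + y⁵ + y⁶) has coefficients 1,0,0,0,1,1,1,0,0,0 for degrees 0…9.
Finally multiplying by (y² + y³ + y⁵ + y⁶), the product of all factors after the first has coefficients 0,0,1,1,0,1,2,2,2,2 for degrees 0…9.
[y⁹] = 1·2 + 1·2 + 1·2 + 1·1 + 1·0 = 7.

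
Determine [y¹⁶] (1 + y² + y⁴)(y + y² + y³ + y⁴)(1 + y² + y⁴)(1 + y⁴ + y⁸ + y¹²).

9

(1 + y² + y⁴) has coefficients 1,0,1,0,1 for degrees 0…4.
(y + y² + y³ + y⁴) has coefficients 0,1,1,1,1,0,0,0,0,0,0,0,0,0,0,0,0 for degrees 0…16.
Multiplying by (1 + y² + y⁴) gives running coefficients 0,1,1,2,2,2,2,1,1,0,0,0,0,0,0,0,0 for degrees 0…16.
Finally multiplying by (1 + y⁴ + y⁸ + y¹²), the product of all factors after the first has coefficients 0,1,1,2,2,3,3,3,3,3,3,3,3,3,3,3,3 for degrees 0…16.
[y¹⁶] = 1·3 + 1·3 + 1·3 = 9.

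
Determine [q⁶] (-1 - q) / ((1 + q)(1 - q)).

Partial fractions give a closed form: a_n = (-1)·1^n.
At n = 6: a_6 = -1.

-1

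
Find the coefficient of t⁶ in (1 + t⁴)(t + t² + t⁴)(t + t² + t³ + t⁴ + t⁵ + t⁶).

4

(1 + t⁴) has coefficients 1,0,0,0,1 for degrees 0…4.
(t + t² + t⁴) has coefficients 0,1,1,0,1,0,0 for degrees 0…6.
Finally multiplying by (t + t² + t³ + t⁴ + t⁵ + t⁶), the product of all factors after the first has coefficients 0,0,1,2,2,3,3 for degrees 0…6.
[t⁶] = 1·3 + 1·1 = 4.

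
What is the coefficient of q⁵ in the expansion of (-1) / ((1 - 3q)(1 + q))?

-182

Partial fractions give a closed form: a_n = (-3/4)·3^n + (-1/4)·(-1)^n.
At n = 5: a_5 = -182.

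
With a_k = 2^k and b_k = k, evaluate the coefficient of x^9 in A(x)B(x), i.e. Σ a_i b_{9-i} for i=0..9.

The convolution is the x^9 coefficient of A(x)B(x).
Σ = 1·9 + 2·8 + 4·7 + 8·6 + 16·5 + 32·4 + 64·3 + 128·2 + 256·1 + 512·0 = 1013.

1013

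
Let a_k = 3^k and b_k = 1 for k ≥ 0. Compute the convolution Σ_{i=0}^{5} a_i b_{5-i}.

364

Write out a_i and b_{5-i} for i = 0,…,5 and sum the products.
Σ = 1·1 + 3·1 + 9·1 + 27·1 + 81·1 + 243·1 = 364.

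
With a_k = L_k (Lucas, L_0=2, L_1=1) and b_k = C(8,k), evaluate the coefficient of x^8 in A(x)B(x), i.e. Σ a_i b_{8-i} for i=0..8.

2207

This is [x^8] in the product of the two ordinary generating functions.
Σ = 2·1 + 1·8 + 3·28 + 4·56 + 7·70 + 11·56 + 18·28 + 29·8 + 47·1 = 2207.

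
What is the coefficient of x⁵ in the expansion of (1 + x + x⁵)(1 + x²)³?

4

(1 + x + x⁵) has coefficients 1,1,0,0,0,1 for degrees 0…5.
(1 + x²)³ has coefficients 1,0,3,0,3,0 for degrees 0…5.
[x⁵] = 1·0 + 1·3 + 1·1 = 4.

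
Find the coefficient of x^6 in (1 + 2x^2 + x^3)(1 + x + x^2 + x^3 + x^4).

(1 + 2x^2 + x^3) has coefficients 1,0,2,1 for degrees 0…3.
(1 + x + x^2 + x^3 + x^4) has coefficients 1,1,1,1,1,0,0 for degrees 0…6.
[x^6] = 1·0 + 2·1 + 1·1 = 3.

3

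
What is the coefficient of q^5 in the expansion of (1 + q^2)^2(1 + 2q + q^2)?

2

(1 + q^2)^2 has coefficients 1,0,2,0,1 for degrees 0…4.
(1 + 2q + q^2) has coefficients 1,2,1,0,0,0 for degrees 0…5.
[q^5] = 1·0 + 2·0 + 1·2 = 2.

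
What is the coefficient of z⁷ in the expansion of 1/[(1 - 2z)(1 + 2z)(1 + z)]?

-85

Partial fractions give a closed form: a_n = (1/3)·2^n + (1)·(-2)^n + (-1/3)·(-1)^n.
At n = 7: a_7 = -85.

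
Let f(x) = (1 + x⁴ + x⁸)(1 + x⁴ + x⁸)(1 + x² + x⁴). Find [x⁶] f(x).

(1 + x⁴ + x⁸) has coefficients 1,0,0,0,1,0,0 for degrees 0…6.
(1 + x⁴ + x⁸) has coefficients 1,0,0,0,1,0,0 for degrees 0…6.
Finally multiplying by (1 + x² + x⁴), the product of all factors after the first has coefficients 1,0,1,0,2,0,1 for degrees 0…6.
[x⁶] = 1·1 + 1·1 = 2.

2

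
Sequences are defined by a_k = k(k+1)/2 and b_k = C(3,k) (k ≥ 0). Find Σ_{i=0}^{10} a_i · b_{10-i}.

The convolution is the t^10 coefficient of A(t)B(t).
Σ = 0·0 + 1·0 + 3·0 + 6·0 + 10·0 + 15·0 + 21·0 + 28·1 + 36·3 + 45·3 + 55·1 = 326.

326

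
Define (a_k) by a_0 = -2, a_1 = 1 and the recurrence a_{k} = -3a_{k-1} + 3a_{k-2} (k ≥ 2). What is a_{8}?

-24057

The ordinary generating function has denominator 1 + 3t - 3t^2.
Iterating the recurrence: a_0,…,a_{8} = -2, 1, -9, 30, -117, 441, -1674, 6345, -24057.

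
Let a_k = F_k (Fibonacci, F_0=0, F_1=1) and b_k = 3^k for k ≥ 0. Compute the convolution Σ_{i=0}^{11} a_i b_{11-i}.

This is [x^11] in the product of the two ordinary generating functions.
Σ = 0·177147 + 1·59049 + 1·19683 + 2·6561 + 3·2187 + 5·729 + 8·243 + 13·81 + 21·27 + 34·9 + 55·3 + 89·1 = 106184.

106184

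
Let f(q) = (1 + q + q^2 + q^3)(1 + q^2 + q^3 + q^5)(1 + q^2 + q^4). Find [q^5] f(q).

7

(1 + q + q^2 + q^3) has coefficients 1,1,1,1 for degrees 0…3.
(1 + q^2 + q^3 + q^5) has coefficients 1,0,1,1,0,1 for degrees 0…5.
Finally multiplying by (1 + q^2 + q^4), the product of all factors after the first has coefficients 1,0,2,1,2,2 for degrees 0…5.
[q^5] = 1·2 + 1·2 + 1·1 + 1·2 = 7.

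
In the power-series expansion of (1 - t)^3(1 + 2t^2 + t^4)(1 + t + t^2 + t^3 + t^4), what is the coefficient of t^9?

(1 - t)^3 has coefficients 1,-3,3,-1 for degrees 0…3.
(1 + 2t^2 + t^4) has coefficients 1,0,2,0,1,0,0,0,0,0 for degrees 0…9.
Finally multiplying by (1 + t + t^2 + t^3 + t^4), the product of all factors after the first has coefficients 1,1,3,3,4,3,3,1,1,0 for degrees 0…9.
[t^9] = 1·0 − 3·1 + 3·1 − 1·3 = -3.

-3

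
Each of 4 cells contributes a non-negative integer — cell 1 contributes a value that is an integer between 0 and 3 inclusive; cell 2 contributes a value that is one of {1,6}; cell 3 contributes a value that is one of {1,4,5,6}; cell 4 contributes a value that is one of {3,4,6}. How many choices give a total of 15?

8

The generating function for the choices is (1 + t + t^2 + t^3)·(t + t^6)·(t + t^4 + t^5 + t^6)·(t^3 + t^4 + t^6); the count is [t^15].
(1 + t + t^2 + t^3) has coefficients 1,1,1,1 for degrees 0…3.
(t + t^6) has coefficients 0,1,0,0,0,0,1,0,0,0,0,0,0,0,0,0 for degrees 0…15.
Multiplying by (t + t^4 + t^5 + t^6) gives running coefficients 0,0,1,0,0,1,1,2,0,0,1,1,1,0,0,0 for degrees 0…15.
Finally multiplying by (t^3 + t^4 + t^6), the product of all factors after the first has coefficients 0,0,0,0,0,1,1,0,2,2,3,3,1,3,2,2 for degrees 0…15.
[t^15] = 1·2 + 1·2 + 1·3 + 1·1 = 8.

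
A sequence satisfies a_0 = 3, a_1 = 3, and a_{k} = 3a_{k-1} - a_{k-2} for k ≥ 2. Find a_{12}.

The ordinary generating function has denominator 1 - 3q + q^2.
Iterating the recurrence: a_0,…,a_{12} = 3, 3, 6, 15, 39, 102, 267, 699, 1830, 4791, 12543, 32838, 85971.

85971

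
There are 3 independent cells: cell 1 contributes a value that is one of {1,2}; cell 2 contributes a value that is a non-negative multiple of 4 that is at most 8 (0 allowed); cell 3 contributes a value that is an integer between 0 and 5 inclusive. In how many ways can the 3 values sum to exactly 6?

The generating function for the choices is (t + t^2)·(1 + t^4 + t^8)·(1 + t + t^2 + t^3 + t^4 + t^5); the count is [t^6].
(t + t^2) has coefficients 0,1,1 for degrees 0…2.
(1 + t^4 + t^8) has coefficients 1,0,0,0,1,0,0 for degrees 0…6.
Finally multiplying by (1 + t + t^2 + t^3 + t^4 + t^5), the product of all factors after the first has coefficients 1,1,1,1,2,2,1 for degrees 0…6.
[t^6] = 1·2 + 1·2 = 4.

4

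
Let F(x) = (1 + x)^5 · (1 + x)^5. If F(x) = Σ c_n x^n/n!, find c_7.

604800

The EGF product rule gives c_7 = Σ_{k_1+k_2=7} C(7; k_1,k_2) · ∏ g_i(k_i), where (1+x)^5 gives the falling factorial (5)_k; (1+x)^5 gives the falling factorial (5)_k.
g_1(k) for k = 0…7: 1, 5, 20, 60, 120, 120, 0, 0.
g_2(k) for k = 0…7: 1, 5, 20, 60, 120, 120, 0, 0.
c_7 = Σ_k C(7,k)·g_1(k)·g_2(7−k) = 21·20·120 + 35·60·120 + 35·120·60 + 21·120·20 = 50400 + 252000 + 252000 + 50400 = 604800.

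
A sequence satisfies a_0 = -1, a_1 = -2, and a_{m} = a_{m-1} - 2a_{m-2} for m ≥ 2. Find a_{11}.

-68

The ordinary generating function has denominator 1 - y + 2y^2.
Iterating the recurrence: a_0,…,a_{11} = -1, -2, 0, 4, 4, -4, -12, -4, 20, 28, -12, -68.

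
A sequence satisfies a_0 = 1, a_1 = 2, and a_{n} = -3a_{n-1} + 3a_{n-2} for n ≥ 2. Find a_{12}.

The ordinary generating function has denominator 1 + 3q - 3q^2.
Iterating the recurrence: a_0,…,a_{12} = 1, 2, -3, 15, -54, 207, -783, 2970, -11259, 42687, -161838, 613575, -2326239.

-2326239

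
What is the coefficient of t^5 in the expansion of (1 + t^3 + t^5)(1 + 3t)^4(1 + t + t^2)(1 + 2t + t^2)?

944

(1 + t^3 + t^5) has coefficients 1,0,0,1,0,1 for degrees 0…5.
(1 + 3t)^4 has coefficients 1,12,54,108,81,0 for degrees 0…5.
Multiplying by (1 + t + t^2) gives running coefficients 1,13,67,174,243,189 for degrees 0…5.
Finally multiplying by (1 + 2t + t^2), the product of all factors after the first has coefficients 1,15,94,321,658,849 for degrees 0…5.
[t^5] = 1·849 + 1·94 + 1·1 = 944.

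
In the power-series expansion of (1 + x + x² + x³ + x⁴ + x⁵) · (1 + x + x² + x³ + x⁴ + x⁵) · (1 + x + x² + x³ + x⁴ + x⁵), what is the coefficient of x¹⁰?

21

(1 + x + x² + x³ + x⁴ + x⁵) has coefficients 1,1,1,1,1,1 for degrees 0…5.
(1 + x + x² + x³ + x⁴ + x⁵) has coefficients 1,1,1,1,1,1,0,0,0,0,0 for degrees 0…10.
Finally multiplying by (1 + x + x² + x³ + x⁴ + x⁵), the product of all factors after the first has coefficients 1,2,3,4,5,6,5,4,3,2,1 for degrees 0…10.
[x¹⁰] = 1·1 + 1·2 + 1·3 + 1·4 + 1·5 + 1·6 = 21.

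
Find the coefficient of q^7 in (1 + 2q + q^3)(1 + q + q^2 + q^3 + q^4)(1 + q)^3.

(1 + 2q + q^3) has coefficients 1,2,0,1 for degrees 0…3.
(1 + q + q^2 + q^3 + q^4) has coefficients 1,1,1,1,1,0,0,0 for degrees 0…7.
Finally multiplying by (1 + q)^3, the product of all factors after the first has coefficients 1,4,7,8,8,7,4,1 for degrees 0…7.
[q^7] = 1·1 + 2·4 + 1·8 = 17.

17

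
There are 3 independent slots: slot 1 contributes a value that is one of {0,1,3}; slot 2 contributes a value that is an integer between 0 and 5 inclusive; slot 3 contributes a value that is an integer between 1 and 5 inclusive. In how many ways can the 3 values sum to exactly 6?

13

The generating function for the choices is (1 + t + t³)·(1 + t + t² + t³ + t⁴ + t⁵)·(t + t² + t³ + t⁴ + t⁵); the count is [t⁶].
(1 + t + t³) has coefficients 1,1,0,1 for degrees 0…3.
(1 + t + t² + t³ + t⁴ + t⁵) has coefficients 1,1,1,1,1,1,0 for degrees 0…6.
Finally multiplying by (t + t² + t³ + t⁴ + t⁵), the product of all factors after the first has coefficients 0,1,2,3,4,5,5 for degrees 0…6.
[t⁶] = 1·5 + 1·5 + 1·3 = 13.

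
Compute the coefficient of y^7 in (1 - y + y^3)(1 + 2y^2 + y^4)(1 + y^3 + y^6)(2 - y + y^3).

2

(1 - y + y^3) has coefficients 1,-1,0,1 for degrees 0…3.
(1 + 2y^2 + y^4) has coefficients 1,0,2,0,1,0,0,0 for degrees 0…7.
Multiplying by (1 + y^3 + y^6) gives running coefficients 1,0,2,1,1,2,1,1 for degrees 0…7.
Finally multiplying by (2 - y + y^3), the product of all factors after the first has coefficients 2,-1,4,1,1,5,1,2 for degrees 0…7.
[y^7] = 1·2 − 1·1 + 1·1 = 2.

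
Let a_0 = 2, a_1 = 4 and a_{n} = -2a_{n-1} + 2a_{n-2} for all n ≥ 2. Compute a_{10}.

-16960

The ordinary generating function has denominator 1 + 2t - 2t^2.
Iterating the recurrence: a_0,…,a_{10} = 2, 4, -4, 16, -40, 112, -304, 832, -2272, 6208, -16960.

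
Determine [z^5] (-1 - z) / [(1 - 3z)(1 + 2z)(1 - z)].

Partial fractions give a closed form: a_n = (-6/5)·3^n + (-2/15)·(-2)^n + (1/3)·1^n.
At n = 5: a_5 = -287.

-287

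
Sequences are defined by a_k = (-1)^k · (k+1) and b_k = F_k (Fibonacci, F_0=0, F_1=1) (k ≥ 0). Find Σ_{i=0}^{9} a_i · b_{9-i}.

The convolution is the x^9 coefficient of A(x)B(x).
Σ = 1·34 − 2·21 + 3·13 − 4·8 + 5·5 − 6·3 + 7·2 − 8·1 + 9·1 − 10·0 = 21.

21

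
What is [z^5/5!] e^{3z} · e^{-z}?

The EGF product rule gives c_5 = Σ_{k_1+k_2=5} C(5; k_1,k_2) · ∏ g_i(k_i), where e^{3z} gives (3)^k; e^{-z} gives (-1)^k.
g_1(k) for k = 0…5: 1, 3, 9, 27, 81, 243.
g_2(k) for k = 0…5: 1, -1, 1, -1, 1, -1.
c_5 = Σ_k C(5,k)·g_1(k)·g_2(5−k) = 1·1·(-1) + 5·3·1 + 10·9·(-1) + 10·27·1 + 5·81·(-1) + 1·243·1 = −1 + 15 − 90 + 270 − 405 + 243 = 32.

32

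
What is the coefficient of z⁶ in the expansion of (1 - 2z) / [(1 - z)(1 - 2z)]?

The denominator gives the recurrence a_n = 3a_(n−1) − 2a_(n−2) for n ≥ 2; the numerator fixes a_0 = 1, a_1 = 1.
Iterating: 1, 1, 1, 1, 1, 1, 1, so a_6 = 1.

1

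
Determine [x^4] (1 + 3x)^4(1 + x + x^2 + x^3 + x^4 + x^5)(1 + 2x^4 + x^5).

258

(1 + 3x)^4 has coefficients 1,12,54,108,81 for degrees 0…4.
(1 + x + x^2 + x^3 + x^4 + x^5) has coefficients 1,1,1,1,1 for degrees 0…4.
Finally multiplying by (1 + 2x^4 + x^5), the product of all factors after the first has coefficients 1,1,1,1,3 for degrees 0…4.
[x^4] = 1·3 + 12·1 + 54·1 + 108·1 + 81·1 = 258.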